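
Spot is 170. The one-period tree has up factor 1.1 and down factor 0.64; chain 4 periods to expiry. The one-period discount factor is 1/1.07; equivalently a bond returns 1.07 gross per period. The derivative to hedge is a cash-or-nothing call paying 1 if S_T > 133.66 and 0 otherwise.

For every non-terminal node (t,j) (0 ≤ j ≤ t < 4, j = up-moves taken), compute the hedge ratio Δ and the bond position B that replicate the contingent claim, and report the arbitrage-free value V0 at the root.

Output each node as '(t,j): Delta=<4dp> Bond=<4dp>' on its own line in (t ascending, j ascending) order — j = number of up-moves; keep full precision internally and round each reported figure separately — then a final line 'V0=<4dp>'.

(0,0): Delta=0.0018 Bond=0.4417
(1,0): Delta=0.0152 Bond=-0.9924
(1,1): Delta=0.0012 Bond=0.5748
(2,0): Delta=0.0000 Bond=0.0000
(2,1): Delta=0.0159 Bond=-1.1360
(2,2): Delta=0.0006 Bond=0.7372
(3,0): Delta=0.0000 Bond=0.0000
(3,1): Delta=0.0000 Bond=0.0000
(3,2): Delta=0.0165 Bond=-1.3003
(3,3): Delta=0.0000 Bond=0.9346
V0=0.7451

Under the risk-neutral measure, an up-move has probability p* = (R−d)/(u−d) = 0.9348 and values discount at R = 1.07.
At expiry t=4: V(4,0)=0.0000, V(4,1)=0.0000, V(4,2)=0.0000, V(4,3)=1.0000, V(4,4)=1.0000
(3,0): S=44.5645. Δ = (V_up−V_dn)/(S_up−S_dn) = (0.0000−0.0000)/(49.0209−28.5213) = 0.0000. V = [p*·0.0000 + (1−p*)·0.0000]/1.07 = 0.0000. B = V − Δ·S = 0.0000.
(3,1): S=76.5952. Δ = (V_up−V_dn)/(S_up−S_dn) = (0.0000−0.0000)/(84.2547−49.0209) = 0.0000. V = [p*·0.0000 + (1−p*)·0.0000]/1.07 = 0.0000. B = V − Δ·S = 0.0000.
(3,2): S=131.6480. Δ = (V_up−V_dn)/(S_up−S_dn) = (1.0000−0.0000)/(144.8128−84.2547) = 0.0165. V = [p*·1.0000 + (1−p*)·0.0000]/1.07 = 0.8736. B = V − Δ·S = -1.3003.
(3,3): S=226.2700. Δ = (V_up−V_dn)/(S_up−S_dn) = (1.0000−1.0000)/(248.8970−144.8128) = 0.0000. V = [p*·1.0000 + (1−p*)·1.0000]/1.07 = 0.9346. B = V − Δ·S = 0.9346.
(2,0): S=69.6320. Δ = (V_up−V_dn)/(S_up−S_dn) = (0.0000−0.0000)/(76.5952−44.5645) = 0.0000. V = [p*·0.0000 + (1−p*)·0.0000]/1.07 = 0.0000. B = V − Δ·S = 0.0000.
(2,1): S=119.6800. Δ = (V_up−V_dn)/(S_up−S_dn) = (0.8736−0.0000)/(131.6480−76.5952) = 0.0159. V = [p*·0.8736 + (1−p*)·0.0000]/1.07 = 0.7632. B = V − Δ·S = -1.1360.
(2,2): S=205.7000. Δ = (V_up−V_dn)/(S_up−S_dn) = (0.9346−0.8736)/(226.2700−131.6480) = 0.0006. V = [p*·0.9346 + (1−p*)·0.8736]/1.07 = 0.8697. B = V − Δ·S = 0.7372.
(1,0): S=108.8000. Δ = (V_up−V_dn)/(S_up−S_dn) = (0.7632−0.0000)/(119.6800−69.6320) = 0.0152. V = [p*·0.7632 + (1−p*)·0.0000]/1.07 = 0.6668. B = V − Δ·S = -0.9924.
(1,1): S=187.0000. Δ = (V_up−V_dn)/(S_up−S_dn) = (0.8697−0.7632)/(205.7000−119.6800) = 0.0012. V = [p*·0.8697 + (1−p*)·0.7632]/1.07 = 0.8063. B = V − Δ·S = 0.5748.
(0,0): S=170.0000. Δ = (V_up−V_dn)/(S_up−S_dn) = (0.8063−0.6668)/(187.0000−108.8000) = 0.0018. V = [p*·0.8063 + (1−p*)·0.6668]/1.07 = 0.7451. B = V − Δ·S = 0.4417.
Root portfolio cost Δ·170+B reproduces V0=0.7451.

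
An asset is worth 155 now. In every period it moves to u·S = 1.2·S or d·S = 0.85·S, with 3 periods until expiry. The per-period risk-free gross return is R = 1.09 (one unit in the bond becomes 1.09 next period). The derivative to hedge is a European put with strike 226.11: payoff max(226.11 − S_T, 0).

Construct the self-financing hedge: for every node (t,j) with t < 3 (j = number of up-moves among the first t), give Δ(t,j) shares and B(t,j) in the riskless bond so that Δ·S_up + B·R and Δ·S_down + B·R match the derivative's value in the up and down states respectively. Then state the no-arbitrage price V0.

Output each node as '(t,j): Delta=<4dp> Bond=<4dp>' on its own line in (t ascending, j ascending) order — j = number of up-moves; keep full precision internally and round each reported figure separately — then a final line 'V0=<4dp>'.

The replicating-portfolio and risk-neutral prices coincide; use p* = (1.09−0.85)/(1.2−0.85) = 0.6857 for the latter.
At expiry t=3: V(3,0)=130.9206, V(3,1)=91.7250, V(3,2)=36.3900, V(3,3)=0.0000
  t=2,j=0: stock 111.9875 → up 134.3850 (V=91.7250), down 95.1894 (V=130.9206). Price 95.4529; hedge Δ=-1.0000, bond B=207.4404.
  t=2,j=1: stock 158.1000 → up 189.7200 (V=36.3900), down 134.3850 (V=91.7250). Price 49.3404; hedge Δ=-1.0000, bond B=207.4404.
  t=2,j=2: stock 223.2000 → up 267.8400 (V=0.0000), down 189.7200 (V=36.3900). Price 10.4925; hedge Δ=-0.4658, bond B=114.4640.
  t=1,j=0: stock 131.7500 → up 158.1000 (V=49.3404), down 111.9875 (V=95.4529). Price 58.5623; hedge Δ=-1.0000, bond B=190.3123.
  t=1,j=1: stock 186.0000 → up 223.2000 (V=10.4925), down 158.1000 (V=49.3404). Price 20.8274; hedge Δ=-0.5967, bond B=131.8212.
  t=0,j=0: stock 155.0000 → up 186.0000 (V=20.8274), down 131.7500 (V=58.5623). Price 29.9880; hedge Δ=-0.6956, bond B=137.8019.
Root portfolio cost Δ·155+B reproduces V0=29.9880.

(0,0): Delta=-0.6956 Bond=137.8019
(1,0): Delta=-1.0000 Bond=190.3123
(1,1): Delta=-0.5967 Bond=131.8212
(2,0): Delta=-1.0000 Bond=207.4404
(2,1): Delta=-1.0000 Bond=207.4404
(2,2): Delta=-0.4658 Bond=114.4640
V0=29.9880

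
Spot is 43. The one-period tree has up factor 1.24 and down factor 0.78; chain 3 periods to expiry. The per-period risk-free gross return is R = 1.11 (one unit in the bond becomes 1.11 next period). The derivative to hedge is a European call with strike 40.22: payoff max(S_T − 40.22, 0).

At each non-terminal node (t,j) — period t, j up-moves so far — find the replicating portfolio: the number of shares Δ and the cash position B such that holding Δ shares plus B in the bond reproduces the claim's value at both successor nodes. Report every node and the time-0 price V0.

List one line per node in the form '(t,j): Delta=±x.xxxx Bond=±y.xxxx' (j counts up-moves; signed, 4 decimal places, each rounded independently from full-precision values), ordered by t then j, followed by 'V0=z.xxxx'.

No-arbitrage ⇒ martingale measure with p* = (R−d)/(u−d) = 0.7174.
Terminal values V(3,·): V(3,0)=0.0000, V(3,1)=0.0000, V(3,2)=11.3511, V(3,3)=41.7648
  t=2,j=0: stock 26.1612 → up 32.4399 (V=0.0000), down 20.4057 (V=0.0000). Price 0.0000; hedge Δ=0.0000, bond B=0.0000.
  t=2,j=1: stock 41.5896 → up 51.5711 (V=11.3511), down 32.4399 (V=0.0000). Price 7.3362; hedge Δ=0.5933, bond B=-17.3401.
  t=2,j=2: stock 66.1168 → up 81.9848 (V=41.7648), down 51.5711 (V=11.3511). Price 29.8826; hedge Δ=1.0000, bond B=-36.2342.
  t=1,j=0: stock 33.5400 → up 41.5896 (V=7.3362), down 26.1612 (V=0.0000). Price 4.7414; hedge Δ=0.4755, bond B=-11.2069.
  t=1,j=1: stock 53.3200 → up 66.1168 (V=29.8826), down 41.5896 (V=7.3362). Price 21.1809; hedge Δ=0.9192, bond B=-27.8330.
  t=0,j=0: stock 43.0000 → up 53.3200 (V=21.1809), down 33.5400 (V=4.7414). Price 14.8963; hedge Δ=0.8311, bond B=-20.8417.
The time-0 hedge costs 14.8963, which is the no-arbitrage price.

(0,0): Delta=0.8311 Bond=-20.8417
(1,0): Delta=0.4755 Bond=-11.2069
(1,1): Delta=0.9192 Bond=-27.8330
(2,0): Delta=0.0000 Bond=0.0000
(2,1): Delta=0.5933 Bond=-17.3401
(2,2): Delta=1.0000 Bond=-36.2342
V0=14.8963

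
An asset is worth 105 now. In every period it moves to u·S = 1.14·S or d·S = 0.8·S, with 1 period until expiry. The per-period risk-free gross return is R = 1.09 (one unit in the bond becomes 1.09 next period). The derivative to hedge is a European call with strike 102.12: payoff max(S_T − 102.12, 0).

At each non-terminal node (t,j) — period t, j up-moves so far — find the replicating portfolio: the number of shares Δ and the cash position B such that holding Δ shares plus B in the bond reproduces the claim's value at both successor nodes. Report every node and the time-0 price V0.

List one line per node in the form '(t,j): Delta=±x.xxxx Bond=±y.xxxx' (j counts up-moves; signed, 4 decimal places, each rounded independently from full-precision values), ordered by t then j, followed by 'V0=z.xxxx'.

Risk-neutral probability p* = (R−d)/(u−d) = (1.09−0.8)/(1.14−0.8) = 0.8529.
At expiry t=1: V(1,0)=0.0000, V(1,1)=17.5800
Node (0,0) S=105.0000: V=(p*·17.5800+(1−p*)·0.0000)/1.09=13.7566; Δ=(17.5800−0.0000)/(119.7000−84.0000)=0.4924; B=V−Δ·S=-37.9493
Root portfolio cost Δ·105+B reproduces V0=13.7566.

(0,0): Delta=0.4924 Bond=-37.9493
V0=13.7566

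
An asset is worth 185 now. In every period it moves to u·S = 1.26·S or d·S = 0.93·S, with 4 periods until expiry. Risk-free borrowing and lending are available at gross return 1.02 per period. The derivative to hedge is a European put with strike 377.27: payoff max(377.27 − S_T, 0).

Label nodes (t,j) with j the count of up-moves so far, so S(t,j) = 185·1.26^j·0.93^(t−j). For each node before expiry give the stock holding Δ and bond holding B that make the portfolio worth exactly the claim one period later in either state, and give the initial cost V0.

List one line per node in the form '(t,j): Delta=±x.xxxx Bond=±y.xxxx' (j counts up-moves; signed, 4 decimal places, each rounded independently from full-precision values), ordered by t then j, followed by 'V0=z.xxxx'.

(0,0): Delta=-0.9721 Bond=343.8377
(1,0): Delta=-1.0000 Bond=355.5099
(1,1): Delta=-0.9173 Bond=337.9266
(2,0): Delta=-1.0000 Bond=362.6201
(2,1): Delta=-1.0000 Bond=362.6201
(2,2): Delta=-0.7544 Bond=296.8584
(3,0): Delta=-1.0000 Bond=369.8725
(3,1): Delta=-1.0000 Bond=369.8725
(3,2): Delta=-1.0000 Bond=369.8725
(3,3): Delta=-0.2711 Bond=123.9236
V0=163.9941

The replicating-portfolio and risk-neutral prices coincide; use p* = (1.02−0.93)/(1.26−0.93) = 0.2727 for the latter.
At expiry t=4: V(4,0)=238.8804, V(4,1)=189.7744, V(4,2)=123.2437, V(4,3)=33.1053, V(4,4)=0.0000
(3,0): S=148.8060. Δ = (V_up−V_dn)/(S_up−S_dn) = (189.7744−238.8804)/(187.4956−138.3896) = -1.0000. V = [p*·189.7744 + (1−p*)·238.8804]/1.02 = 221.0665. B = V − Δ·S = 369.8725.
(3,1): S=201.6082. Δ = (V_up−V_dn)/(S_up−S_dn) = (123.2437−189.7744)/(254.0263−187.4956) = -1.0000. V = [p*·123.2437 + (1−p*)·189.7744]/1.02 = 168.2644. B = V − Δ·S = 369.8725.
(3,2): S=273.1466. Δ = (V_up−V_dn)/(S_up−S_dn) = (33.1053−123.2437)/(344.1647−254.0263) = -1.0000. V = [p*·33.1053 + (1−p*)·123.2437]/1.02 = 96.7260. B = V − Δ·S = 369.8725.
(3,3): S=370.0696. Δ = (V_up−V_dn)/(S_up−S_dn) = (0.0000−33.1053)/(466.2876−344.1647) = -0.2711. V = [p*·0.0000 + (1−p*)·33.1053]/1.02 = 23.6045. B = V − Δ·S = 123.9236.
(2,0): S=160.0065. Δ = (V_up−V_dn)/(S_up−S_dn) = (168.2644−221.0665)/(201.6082−148.8060) = -1.0000. V = [p*·168.2644 + (1−p*)·221.0665]/1.02 = 202.6136. B = V − Δ·S = 362.6201.
(2,1): S=216.7830. Δ = (V_up−V_dn)/(S_up−S_dn) = (96.7260−168.2644)/(273.1466−201.6082) = -1.0000. V = [p*·96.7260 + (1−p*)·168.2644]/1.02 = 145.8371. B = V − Δ·S = 362.6201.
(2,2): S=293.7060. Δ = (V_up−V_dn)/(S_up−S_dn) = (23.6045−96.7260)/(370.0696−273.1466) = -0.7544. V = [p*·23.6045 + (1−p*)·96.7260]/1.02 = 75.2782. B = V − Δ·S = 296.8584.
(1,0): S=172.0500. Δ = (V_up−V_dn)/(S_up−S_dn) = (145.8371−202.6136)/(216.7830−160.0065) = -1.0000. V = [p*·145.8371 + (1−p*)·202.6136]/1.02 = 183.4599. B = V − Δ·S = 355.5099.
(1,1): S=233.1000. Δ = (V_up−V_dn)/(S_up−S_dn) = (75.2782−145.8371)/(293.7060−216.7830) = -0.9173. V = [p*·75.2782 + (1−p*)·145.8371]/1.02 = 124.1116. B = V − Δ·S = 337.9266.
(0,0): S=185.0000. Δ = (V_up−V_dn)/(S_up−S_dn) = (124.1116−183.4599)/(233.1000−172.0500) = -0.9721. V = [p*·124.1116 + (1−p*)·183.4599]/1.02 = 163.9941. B = V − Δ·S = 343.8377.
Root portfolio cost Δ·185+B reproduces V0=163.9941.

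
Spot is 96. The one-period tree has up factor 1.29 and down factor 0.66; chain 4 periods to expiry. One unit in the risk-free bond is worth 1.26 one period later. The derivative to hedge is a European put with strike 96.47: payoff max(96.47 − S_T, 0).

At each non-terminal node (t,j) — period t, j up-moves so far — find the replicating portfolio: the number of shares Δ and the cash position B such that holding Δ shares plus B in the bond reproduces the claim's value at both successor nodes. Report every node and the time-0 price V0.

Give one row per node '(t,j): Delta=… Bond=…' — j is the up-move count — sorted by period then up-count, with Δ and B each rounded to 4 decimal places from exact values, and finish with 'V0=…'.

(0,0): Delta=-0.0306 Bond=3.0818
(1,0): Delta=-0.4340 Bond=29.4416
(1,1): Delta=-0.0203 Bond=2.6052
(2,0): Delta=-1.0000 Bond=60.7647
(2,1): Delta=-0.4195 Bond=35.9130
(2,2): Delta=-0.0101 Bond=1.6510
(3,0): Delta=-1.0000 Bond=76.5635
(3,1): Delta=-1.0000 Bond=76.5635
(3,2): Delta=-0.4047 Bond=43.6847
(3,3): Delta=0.0000 Bond=0.0000
V0=0.1417

Under the risk-neutral measure, an up-move has probability p* = (R−d)/(u−d) = 0.9524 and values discount at R = 1.26.
Payoff layer (t=4): V(4,0)=78.2543, V(4,1)=60.8665, V(4,2)=26.8813, V(4,3)=0.0000, V(4,4)=0.0000
(3,0): S=27.5996. Δ = (V_up−V_dn)/(S_up−S_dn) = (60.8665−78.2543)/(35.6035−18.2157) = -1.0000. V = [p*·60.8665 + (1−p*)·78.2543]/1.26 = 48.9639. B = V − Δ·S = 76.5635.
(3,1): S=53.9447. Δ = (V_up−V_dn)/(S_up−S_dn) = (26.8813−60.8665)/(69.5887−35.6035) = -1.0000. V = [p*·26.8813 + (1−p*)·60.8665]/1.26 = 22.6188. B = V − Δ·S = 76.5635.
(3,2): S=105.4374. Δ = (V_up−V_dn)/(S_up−S_dn) = (0.0000−26.8813)/(136.0142−69.5887) = -0.4047. V = [p*·0.0000 + (1−p*)·26.8813]/1.26 = 1.0159. B = V − Δ·S = 43.6847.
(3,3): S=206.0821. Δ = (V_up−V_dn)/(S_up−S_dn) = (0.0000−0.0000)/(265.8460−136.0142) = 0.0000. V = [p*·0.0000 + (1−p*)·0.0000]/1.26 = 0.0000. B = V − Δ·S = 0.0000.
(2,0): S=41.8176. Δ = (V_up−V_dn)/(S_up−S_dn) = (22.6188−48.9639)/(53.9447−27.5996) = -1.0000. V = [p*·22.6188 + (1−p*)·48.9639]/1.26 = 18.9471. B = V − Δ·S = 60.7647.
(2,1): S=81.7344. Δ = (V_up−V_dn)/(S_up−S_dn) = (1.0159−22.6188)/(105.4374−53.9447) = -0.4195. V = [p*·1.0159 + (1−p*)·22.6188]/1.26 = 1.6227. B = V − Δ·S = 35.9130.
(2,2): S=159.7536. Δ = (V_up−V_dn)/(S_up−S_dn) = (0.0000−1.0159)/(206.0821−105.4374) = -0.0101. V = [p*·0.0000 + (1−p*)·1.0159]/1.26 = 0.0384. B = V − Δ·S = 1.6510.
(1,0): S=63.3600. Δ = (V_up−V_dn)/(S_up−S_dn) = (1.6227−18.9471)/(81.7344−41.8176) = -0.4340. V = [p*·1.6227 + (1−p*)·18.9471]/1.26 = 1.9426. B = V − Δ·S = 29.4416.
(1,1): S=123.8400. Δ = (V_up−V_dn)/(S_up−S_dn) = (0.0384−1.6227)/(159.7536−81.7344) = -0.0203. V = [p*·0.0384 + (1−p*)·1.6227]/1.26 = 0.0903. B = V − Δ·S = 2.6052.
(0,0): S=96.0000. Δ = (V_up−V_dn)/(S_up−S_dn) = (0.0903−1.9426)/(123.8400−63.3600) = -0.0306. V = [p*·0.0903 + (1−p*)·1.9426]/1.26 = 0.1417. B = V − Δ·S = 3.0818.
Self-financing check: at every node Δ·S+B equals the discounted successor values.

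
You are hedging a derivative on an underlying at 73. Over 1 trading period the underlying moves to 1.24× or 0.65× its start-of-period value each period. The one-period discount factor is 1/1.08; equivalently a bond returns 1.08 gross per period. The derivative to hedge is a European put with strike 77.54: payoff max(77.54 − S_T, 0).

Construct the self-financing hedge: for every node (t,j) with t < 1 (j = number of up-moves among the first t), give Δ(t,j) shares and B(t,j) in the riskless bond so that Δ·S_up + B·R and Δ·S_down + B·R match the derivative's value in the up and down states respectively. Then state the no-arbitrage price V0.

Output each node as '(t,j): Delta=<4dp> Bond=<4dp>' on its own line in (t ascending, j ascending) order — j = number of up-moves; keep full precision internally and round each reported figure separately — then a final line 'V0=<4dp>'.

The replicating-portfolio and risk-neutral prices coincide; use p* = (1.08−0.65)/(1.24−0.65) = 0.7288 for the latter.
Terminal payoffs: V(1,0)=30.0900, V(1,1)=0.0000
Node (0,0) S=73.0000: V=(p*·0.0000+(1−p*)·30.0900)/1.08=7.5556; Δ=(0.0000−30.0900)/(90.5200−47.4500)=-0.6986; B=V−Δ·S=58.5556
Check: Δ(0,0)·S0 + B(0,0) = 7.5556 = V0.

(0,0): Delta=-0.6986 Bond=58.5556
V0=7.5556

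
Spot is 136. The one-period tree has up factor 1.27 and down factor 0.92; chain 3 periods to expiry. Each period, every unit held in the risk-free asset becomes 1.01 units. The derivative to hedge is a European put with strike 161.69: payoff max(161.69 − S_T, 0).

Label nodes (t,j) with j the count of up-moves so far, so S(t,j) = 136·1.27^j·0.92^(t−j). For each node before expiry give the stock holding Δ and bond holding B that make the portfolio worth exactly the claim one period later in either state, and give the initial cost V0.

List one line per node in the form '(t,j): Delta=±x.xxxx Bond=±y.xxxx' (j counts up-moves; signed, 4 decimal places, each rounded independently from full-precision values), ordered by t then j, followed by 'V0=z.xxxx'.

(0,0): Delta=-0.5798 Bond=107.4572
(1,0): Delta=-0.7668 Bond=131.9232
(1,1): Delta=-0.1886 Bond=40.9566
(2,0): Delta=-1.0000 Bond=160.0891
(2,1): Delta=-0.2787 Bond=55.6852
(2,2): Delta=0.0000 Bond=0.0000
V0=28.6013

Since d<R<u, set p* = (R−d)/(u−d) = 0.2571; price each node as the discounted p*-expectation of its children.
Terminal payoffs: V(3,0)=55.7884, V(3,1)=15.4998, V(3,2)=0.0000, V(3,3)=0.0000
  t=2,j=0: stock 115.1104 → up 146.1902 (V=15.4998), down 105.9016 (V=55.7884). Price 44.9787; hedge Δ=-1.0000, bond B=160.0891.
  t=2,j=1: stock 158.9024 → up 201.8060 (V=0.0000), down 146.1902 (V=15.4998). Price 11.4001; hedge Δ=-0.2787, bond B=55.6852.
  t=2,j=2: stock 219.3544 → up 278.5801 (V=0.0000), down 201.8060 (V=0.0000). Price 0.0000; hedge Δ=0.0000, bond B=0.0000.
  t=1,j=0: stock 125.1200 → up 158.9024 (V=11.4001), down 115.1104 (V=44.9787). Price 35.9844; hedge Δ=-0.7668, bond B=131.9232.
  t=1,j=1: stock 172.7200 → up 219.3544 (V=0.0000), down 158.9024 (V=11.4001). Price 8.3848; hedge Δ=-0.1886, bond B=40.9566.
  t=0,j=0: stock 136.0000 → up 172.7200 (V=8.3848), down 125.1200 (V=35.9844). Price 28.6013; hedge Δ=-0.5798, bond B=107.4572.
Each (Δ,B) replicates both successor values, so the strategy is self-financing and V0 is arbitrage-free.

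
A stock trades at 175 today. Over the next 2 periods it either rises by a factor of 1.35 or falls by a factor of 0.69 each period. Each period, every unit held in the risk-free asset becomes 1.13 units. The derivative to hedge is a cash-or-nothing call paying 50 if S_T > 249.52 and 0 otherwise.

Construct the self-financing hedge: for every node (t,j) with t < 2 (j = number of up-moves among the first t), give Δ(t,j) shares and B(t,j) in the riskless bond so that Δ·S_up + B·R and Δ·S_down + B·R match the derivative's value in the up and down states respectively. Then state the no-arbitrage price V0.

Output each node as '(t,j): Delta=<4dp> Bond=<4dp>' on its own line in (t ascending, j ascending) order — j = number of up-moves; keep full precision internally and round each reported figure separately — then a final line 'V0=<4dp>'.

(0,0): Delta=0.2554 Bond=-27.2915
(1,0): Delta=0.0000 Bond=0.0000
(1,1): Delta=0.3207 Bond=-46.2591
V0=17.4033

No-arbitrage ⇒ martingale measure with p* = (R−d)/(u−d) = 0.6667.
Terminal payoffs: V(2,0)=0.0000, V(2,1)=0.0000, V(2,2)=50.0000
(1,0): S=120.7500. Δ = (V_up−V_dn)/(S_up−S_dn) = (0.0000−0.0000)/(163.0125−83.3175) = 0.0000. V = [p*·0.0000 + (1−p*)·0.0000]/1.13 = 0.0000. B = V − Δ·S = 0.0000.
(1,1): S=236.2500. Δ = (V_up−V_dn)/(S_up−S_dn) = (50.0000−0.0000)/(318.9375−163.0125) = 0.3207. V = [p*·50.0000 + (1−p*)·0.0000]/1.13 = 29.4985. B = V − Δ·S = -46.2591.
(0,0): S=175.0000. Δ = (V_up−V_dn)/(S_up−S_dn) = (29.4985−0.0000)/(236.2500−120.7500) = 0.2554. V = [p*·29.4985 + (1−p*)·0.0000]/1.13 = 17.4033. B = V − Δ·S = -27.2915.
The time-0 hedge costs 17.4033, which is the no-arbitrage price.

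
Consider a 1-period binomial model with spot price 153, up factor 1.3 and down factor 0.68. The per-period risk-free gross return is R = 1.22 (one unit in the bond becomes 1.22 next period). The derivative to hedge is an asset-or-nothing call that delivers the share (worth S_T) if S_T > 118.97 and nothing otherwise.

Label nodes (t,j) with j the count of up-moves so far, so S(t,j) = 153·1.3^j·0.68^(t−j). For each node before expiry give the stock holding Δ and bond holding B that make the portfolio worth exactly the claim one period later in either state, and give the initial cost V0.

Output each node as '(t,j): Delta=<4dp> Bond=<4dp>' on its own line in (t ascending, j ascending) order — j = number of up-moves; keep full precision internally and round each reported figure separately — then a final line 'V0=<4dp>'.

(0,0): Delta=2.0968 Bond=-178.8102
V0=141.9963

Since d<R<u, set p* = (R−d)/(u−d) = 0.8710; price each node as the discounted p*-expectation of its children.
Terminal payoffs: V(1,0)=0.0000, V(1,1)=198.9000
(0,0): S=153.0000. Δ = (V_up−V_dn)/(S_up−S_dn) = (198.9000−0.0000)/(198.9000−104.0400) = 2.0968. V = [p*·198.9000 + (1−p*)·0.0000]/1.22 = 141.9963. B = V − Δ·S = -178.8102.
Root portfolio cost Δ·153+B reproduces V0=141.9963.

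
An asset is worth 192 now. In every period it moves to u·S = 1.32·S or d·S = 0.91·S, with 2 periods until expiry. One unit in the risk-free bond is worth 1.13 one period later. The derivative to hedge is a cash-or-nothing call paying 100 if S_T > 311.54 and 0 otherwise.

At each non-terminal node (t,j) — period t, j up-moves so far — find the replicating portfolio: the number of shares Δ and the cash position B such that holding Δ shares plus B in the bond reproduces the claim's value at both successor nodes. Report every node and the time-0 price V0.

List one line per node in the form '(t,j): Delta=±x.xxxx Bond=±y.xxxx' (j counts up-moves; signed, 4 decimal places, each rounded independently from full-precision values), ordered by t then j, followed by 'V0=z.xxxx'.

The replicating-portfolio and risk-neutral prices coincide; use p* = (1.13−0.91)/(1.32−0.91) = 0.5366 for the latter.
Payoff layer (t=2): V(2,0)=0.0000, V(2,1)=0.0000, V(2,2)=100.0000
(1,0): S=174.7200. Δ = (V_up−V_dn)/(S_up−S_dn) = (0.0000−0.0000)/(230.6304−158.9952) = 0.0000. V = [p*·0.0000 + (1−p*)·0.0000]/1.13 = 0.0000. B = V − Δ·S = 0.0000.
(1,1): S=253.4400. Δ = (V_up−V_dn)/(S_up−S_dn) = (100.0000−0.0000)/(334.5408−230.6304) = 0.9624. V = [p*·100.0000 + (1−p*)·0.0000]/1.13 = 47.4854. B = V − Δ·S = -196.4170.
(0,0): S=192.0000. Δ = (V_up−V_dn)/(S_up−S_dn) = (47.4854−0.0000)/(253.4400−174.7200) = 0.6032. V = [p*·47.4854 + (1−p*)·0.0000]/1.13 = 22.5487. B = V − Δ·S = -93.2695.
Root portfolio cost Δ·192+B reproduces V0=22.5487.

(0,0): Delta=0.6032 Bond=-93.2695
(1,0): Delta=0.0000 Bond=0.0000
(1,1): Delta=0.9624 Bond=-196.4170
V0=22.5487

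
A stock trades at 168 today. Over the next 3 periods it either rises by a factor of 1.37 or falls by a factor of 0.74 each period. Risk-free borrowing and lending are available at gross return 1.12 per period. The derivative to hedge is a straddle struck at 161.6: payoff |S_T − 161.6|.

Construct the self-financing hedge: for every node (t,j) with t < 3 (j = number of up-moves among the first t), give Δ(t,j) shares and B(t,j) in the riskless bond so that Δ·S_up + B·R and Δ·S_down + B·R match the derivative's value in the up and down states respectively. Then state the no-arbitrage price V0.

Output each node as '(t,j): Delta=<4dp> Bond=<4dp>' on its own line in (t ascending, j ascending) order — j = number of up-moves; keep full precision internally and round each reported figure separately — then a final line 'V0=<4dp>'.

Since d<R<u, set p* = (R−d)/(u−d) = 0.6032; price each node as the discounted p*-expectation of its children.
Terminal payoffs: V(3,0)=93.5224, V(3,1)=35.5644, V(3,2)=71.7362, V(3,3)=270.3873
  t=2,j=0: stock 91.9968 → up 126.0356 (V=35.5644), down 68.0776 (V=93.5224). Price 52.2889; hedge Δ=-1.0000, bond B=144.2857.
  t=2,j=1: stock 170.3184 → up 233.3362 (V=71.7362), down 126.0356 (V=35.5644). Price 51.2342; hedge Δ=0.3371, bond B=-6.1814.
  t=2,j=2: stock 315.3192 → up 431.9873 (V=270.3873), down 233.3362 (V=71.7362). Price 171.0335; hedge Δ=1.0000, bond B=-144.2857.
  t=1,j=0: stock 124.3200 → up 170.3184 (V=51.2342), down 91.9968 (V=52.2889). Price 46.1185; hedge Δ=-0.0135, bond B=47.7927.
  t=1,j=1: stock 230.1600 → up 315.3192 (V=171.0335), down 170.3184 (V=51.2342). Price 110.2626; hedge Δ=0.8262, bond B=-79.8950.
  t=0,j=0: stock 168.0000 → up 230.1600 (V=110.2626), down 124.3200 (V=46.1185). Price 75.7220; hedge Δ=0.6060, bond B=-26.0940.
Root portfolio cost Δ·168+B reproduces V0=75.7220.

(0,0): Delta=0.6060 Bond=-26.0940
(1,0): Delta=-0.0135 Bond=47.7927
(1,1): Delta=0.8262 Bond=-79.8950
(2,0): Delta=-1.0000 Bond=144.2857
(2,1): Delta=0.3371 Bond=-6.1814
(2,2): Delta=1.0000 Bond=-144.2857
V0=75.7220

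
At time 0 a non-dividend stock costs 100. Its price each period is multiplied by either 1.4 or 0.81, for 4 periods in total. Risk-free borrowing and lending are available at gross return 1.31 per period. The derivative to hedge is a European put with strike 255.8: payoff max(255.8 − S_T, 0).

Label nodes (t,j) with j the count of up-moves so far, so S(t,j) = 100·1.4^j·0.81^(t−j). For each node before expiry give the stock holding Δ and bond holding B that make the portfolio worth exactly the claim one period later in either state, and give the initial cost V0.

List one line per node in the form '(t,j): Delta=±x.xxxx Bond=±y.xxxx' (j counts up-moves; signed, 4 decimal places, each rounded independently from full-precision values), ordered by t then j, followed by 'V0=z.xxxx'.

(0,0): Delta=-0.4110 Bond=50.4398
(1,0): Delta=-1.0000 Bond=113.7854
(1,1): Delta=-0.3497 Bond=57.4885
(2,0): Delta=-1.0000 Bond=149.0589
(2,1): Delta=-1.0000 Bond=149.0589
(2,2): Delta=-0.2819 Bond=62.0351
(3,0): Delta=-1.0000 Bond=195.2672
(3,1): Delta=-1.0000 Bond=195.2672
(3,2): Delta=-1.0000 Bond=195.2672
(3,3): Delta=-0.2071 Bond=60.7458
V0=9.3402

Risk-neutral probability p* = (R−d)/(u−d) = (1.31−0.81)/(1.4−0.81) = 0.8475.
At expiry t=4: V(4,0)=212.7533, V(4,1)=181.3983, V(4,2)=127.2044, V(4,3)=33.5360, V(4,4)=0.0000
Node (3,0) S=53.1441: V=(p*·181.3983+(1−p*)·212.7533)/1.31=142.1231; Δ=(181.3983−212.7533)/(74.4017−43.0467)=-1.0000; B=V−Δ·S=195.2672
Node (3,1) S=91.8540: V=(p*·127.2044+(1−p*)·181.3983)/1.31=103.4132; Δ=(127.2044−181.3983)/(128.5956−74.4017)=-1.0000; B=V−Δ·S=195.2672
Node (3,2) S=158.7600: V=(p*·33.5360+(1−p*)·127.2044)/1.31=36.5072; Δ=(33.5360−127.2044)/(222.2640−128.5956)=-1.0000; B=V−Δ·S=195.2672
Node (3,3) S=274.4000: V=(p*·0.0000+(1−p*)·33.5360)/1.31=3.9051; Δ=(0.0000−33.5360)/(384.1600−222.2640)=-0.2071; B=V−Δ·S=60.7458
Node (2,0) S=65.6100: V=(p*·103.4132+(1−p*)·142.1231)/1.31=83.4489; Δ=(103.4132−142.1231)/(91.8540−53.1441)=-1.0000; B=V−Δ·S=149.0589
Node (2,1) S=113.4000: V=(p*·36.5072+(1−p*)·103.4132)/1.31=35.6589; Δ=(36.5072−103.4132)/(158.7600−91.8540)=-1.0000; B=V−Δ·S=149.0589
Node (2,2) S=196.0000: V=(p*·3.9051+(1−p*)·36.5072)/1.31=6.7773; Δ=(3.9051−36.5072)/(274.4000−158.7600)=-0.2819; B=V−Δ·S=62.0351
Node (1,0) S=81.0000: V=(p*·35.6589+(1−p*)·83.4489)/1.31=32.7854; Δ=(35.6589−83.4489)/(113.4000−65.6100)=-1.0000; B=V−Δ·S=113.7854
Node (1,1) S=140.0000: V=(p*·6.7773+(1−p*)·35.6589)/1.31=8.5366; Δ=(6.7773−35.6589)/(196.0000−113.4000)=-0.3497; B=V−Δ·S=57.4885
Node (0,0) S=100.0000: V=(p*·8.5366+(1−p*)·32.7854)/1.31=9.3402; Δ=(8.5366−32.7854)/(140.0000−81.0000)=-0.4110; B=V−Δ·S=50.4398
Check: Δ(0,0)·S0 + B(0,0) = 9.3402 = V0.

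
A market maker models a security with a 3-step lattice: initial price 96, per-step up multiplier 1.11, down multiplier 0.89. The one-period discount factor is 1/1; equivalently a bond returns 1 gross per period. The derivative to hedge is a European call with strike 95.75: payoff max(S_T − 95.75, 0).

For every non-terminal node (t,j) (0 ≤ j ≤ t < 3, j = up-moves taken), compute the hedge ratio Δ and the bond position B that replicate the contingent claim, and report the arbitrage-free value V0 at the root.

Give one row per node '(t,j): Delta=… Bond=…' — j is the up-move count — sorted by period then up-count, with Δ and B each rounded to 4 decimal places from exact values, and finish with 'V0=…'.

The replicating-portfolio and risk-neutral prices coincide; use p* = (1−0.89)/(1.11−0.89) = 0.5000 for the latter.
At expiry t=3: V(3,0)=0.0000, V(3,1)=0.0000, V(3,2)=9.5206, V(3,3)=35.5426
Node (2,0) S=76.0416: V=(p*·0.0000+(1−p*)·0.0000)/1=0.0000; Δ=(0.0000−0.0000)/(84.4062−67.6770)=0.0000; B=V−Δ·S=0.0000
Node (2,1) S=94.8384: V=(p*·9.5206+(1−p*)·0.0000)/1=4.7603; Δ=(9.5206−0.0000)/(105.2706−84.4062)=0.4563; B=V−Δ·S=-38.5153
Node (2,2) S=118.2816: V=(p*·35.5426+(1−p*)·9.5206)/1=22.5316; Δ=(35.5426−9.5206)/(131.2926−105.2706)=1.0000; B=V−Δ·S=-95.7500
Node (1,0) S=85.4400: V=(p*·4.7603+(1−p*)·0.0000)/1=2.3802; Δ=(4.7603−0.0000)/(94.8384−76.0416)=0.2533; B=V−Δ·S=-19.2576
Node (1,1) S=106.5600: V=(p*·22.5316+(1−p*)·4.7603)/1=13.6460; Δ=(22.5316−4.7603)/(118.2816−94.8384)=0.7581; B=V−Δ·S=-67.1326
Node (0,0) S=96.0000: V=(p*·13.6460+(1−p*)·2.3802)/1=8.0131; Δ=(13.6460−2.3802)/(106.5600−85.4400)=0.5334; B=V−Δ·S=-43.1951
Check: Δ(0,0)·S0 + B(0,0) = 8.0131 = V0.

(0,0): Delta=0.5334 Bond=-43.1951
(1,0): Delta=0.2533 Bond=-19.2576
(1,1): Delta=0.7581 Bond=-67.1326
(2,0): Delta=0.0000 Bond=0.0000
(2,1): Delta=0.4563 Bond=-38.5153
(2,2): Delta=1.0000 Bond=-95.7500
V0=8.0131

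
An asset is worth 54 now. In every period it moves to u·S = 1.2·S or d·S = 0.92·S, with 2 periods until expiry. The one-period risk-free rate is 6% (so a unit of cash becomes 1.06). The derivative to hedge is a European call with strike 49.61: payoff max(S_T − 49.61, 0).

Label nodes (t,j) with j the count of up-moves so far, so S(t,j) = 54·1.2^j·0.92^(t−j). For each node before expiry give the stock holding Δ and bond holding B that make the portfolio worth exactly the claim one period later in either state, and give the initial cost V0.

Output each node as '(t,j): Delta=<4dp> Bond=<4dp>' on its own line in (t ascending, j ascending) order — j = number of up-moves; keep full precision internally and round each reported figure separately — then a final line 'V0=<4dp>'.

Risk-neutral probability p* = (R−d)/(u−d) = (1.06−0.92)/(1.2−0.92) = 0.5000.
At expiry t=2: V(2,0)=0.0000, V(2,1)=10.0060, V(2,2)=28.1500
Node (1,0) S=49.6800: V=(p*·10.0060+(1−p*)·0.0000)/1.06=4.7198; Δ=(10.0060−0.0000)/(59.6160−45.7056)=0.7193; B=V−Δ·S=-31.0159
Node (1,1) S=64.8000: V=(p*·28.1500+(1−p*)·10.0060)/1.06=17.9981; Δ=(28.1500−10.0060)/(77.7600−59.6160)=1.0000; B=V−Δ·S=-46.8019
Node (0,0) S=54.0000: V=(p*·17.9981+(1−p*)·4.7198)/1.06=10.7160; Δ=(17.9981−4.7198)/(64.8000−49.6800)=0.8782; B=V−Δ·S=-36.7065
Check: Δ(0,0)·S0 + B(0,0) = 10.7160 = V0.

(0,0): Delta=0.8782 Bond=-36.7065
(1,0): Delta=0.7193 Bond=-31.0159
(1,1): Delta=1.0000 Bond=-46.8019
V0=10.7160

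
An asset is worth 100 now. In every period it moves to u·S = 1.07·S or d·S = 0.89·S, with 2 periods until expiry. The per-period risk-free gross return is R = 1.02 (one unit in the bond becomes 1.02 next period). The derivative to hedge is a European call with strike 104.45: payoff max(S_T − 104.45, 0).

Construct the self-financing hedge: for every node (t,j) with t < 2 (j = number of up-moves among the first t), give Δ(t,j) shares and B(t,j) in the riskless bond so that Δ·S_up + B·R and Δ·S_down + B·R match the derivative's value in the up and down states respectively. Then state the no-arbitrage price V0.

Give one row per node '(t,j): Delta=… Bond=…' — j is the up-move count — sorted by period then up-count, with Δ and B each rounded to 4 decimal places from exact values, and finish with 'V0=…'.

(0,0): Delta=0.3949 Bond=-34.4605
(1,0): Delta=0.0000 Bond=0.0000
(1,1): Delta=0.5213 Bond=-48.6688
V0=5.0336

Since d<R<u, set p* = (R−d)/(u−d) = 0.7222; price each node as the discounted p*-expectation of its children.
Terminal values V(2,·): V(2,0)=0.0000, V(2,1)=0.0000, V(2,2)=10.0400
  t=1,j=0: stock 89.0000 → up 95.2300 (V=0.0000), down 79.2100 (V=0.0000). Price 0.0000; hedge Δ=0.0000, bond B=0.0000.
  t=1,j=1: stock 107.0000 → up 114.4900 (V=10.0400), down 95.2300 (V=0.0000). Price 7.1089; hedge Δ=0.5213, bond B=-48.6688.
  t=0,j=0: stock 100.0000 → up 107.0000 (V=7.1089), down 89.0000 (V=0.0000). Price 5.0336; hedge Δ=0.3949, bond B=-34.4605.
The time-0 hedge costs 5.0336, which is the no-arbitrage price.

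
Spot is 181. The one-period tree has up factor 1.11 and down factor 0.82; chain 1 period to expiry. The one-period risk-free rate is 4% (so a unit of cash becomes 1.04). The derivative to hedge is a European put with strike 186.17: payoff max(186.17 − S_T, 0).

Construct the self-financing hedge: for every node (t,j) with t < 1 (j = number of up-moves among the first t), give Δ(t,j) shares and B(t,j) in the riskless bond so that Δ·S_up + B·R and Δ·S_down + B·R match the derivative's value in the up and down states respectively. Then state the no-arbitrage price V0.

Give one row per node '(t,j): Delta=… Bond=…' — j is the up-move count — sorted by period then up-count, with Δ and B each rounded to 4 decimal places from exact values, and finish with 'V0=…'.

No-arbitrage ⇒ martingale measure with p* = (R−d)/(u−d) = 0.7586.
Payoff layer (t=1): V(1,0)=37.7500, V(1,1)=0.0000
  t=0,j=0: stock 181.0000 → up 200.9100 (V=0.0000), down 148.4200 (V=37.7500). Price 8.7616; hedge Δ=-0.7192, bond B=138.9340.
The time-0 hedge costs 8.7616, which is the no-arbitrage price.

(0,0): Delta=-0.7192 Bond=138.9340
V0=8.7616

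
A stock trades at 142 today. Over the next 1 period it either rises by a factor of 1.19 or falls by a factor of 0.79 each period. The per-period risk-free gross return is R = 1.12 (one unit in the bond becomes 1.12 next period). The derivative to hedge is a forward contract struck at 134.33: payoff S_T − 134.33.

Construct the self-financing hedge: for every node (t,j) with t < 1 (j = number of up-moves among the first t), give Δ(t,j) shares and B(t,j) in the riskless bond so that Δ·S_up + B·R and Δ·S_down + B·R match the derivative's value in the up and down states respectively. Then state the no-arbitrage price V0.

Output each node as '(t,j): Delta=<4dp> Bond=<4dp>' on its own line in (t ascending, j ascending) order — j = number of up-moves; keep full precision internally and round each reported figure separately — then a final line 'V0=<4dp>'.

(0,0): Delta=1.0000 Bond=-119.9375
V0=22.0625

Since d<R<u, set p* = (R−d)/(u−d) = 0.8250; price each node as the discounted p*-expectation of its children.
Payoff layer (t=1): V(1,0)=-22.1500, V(1,1)=34.6500
(0,0): S=142.0000. Δ = (V_up−V_dn)/(S_up−S_dn) = (34.6500−-22.1500)/(168.9800−112.1800) = 1.0000. V = [p*·34.6500 + (1−p*)·-22.1500]/1.12 = 22.0625. B = V − Δ·S = -119.9375.
Check: Δ(0,0)·S0 + B(0,0) = 22.0625 = V0.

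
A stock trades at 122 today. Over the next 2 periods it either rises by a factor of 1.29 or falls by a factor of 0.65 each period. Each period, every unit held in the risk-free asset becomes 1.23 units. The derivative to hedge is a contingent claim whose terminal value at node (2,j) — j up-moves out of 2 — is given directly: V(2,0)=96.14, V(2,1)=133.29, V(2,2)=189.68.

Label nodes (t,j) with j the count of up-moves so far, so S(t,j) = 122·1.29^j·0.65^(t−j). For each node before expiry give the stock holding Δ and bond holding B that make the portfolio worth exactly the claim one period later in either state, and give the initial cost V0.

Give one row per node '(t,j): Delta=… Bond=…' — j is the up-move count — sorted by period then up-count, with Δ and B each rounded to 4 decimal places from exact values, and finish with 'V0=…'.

Under the risk-neutral measure, an up-move has probability p* = (R−d)/(u−d) = 0.9062 and values discount at R = 1.23.
Terminal payoffs: V(2,0)=96.1400, V(2,1)=133.2900, V(2,2)=189.6800
  t=1,j=0: stock 79.3000 → up 102.2970 (V=133.2900), down 51.5450 (V=96.1400). Price 105.5343; hedge Δ=0.7320, bond B=47.4874.
  t=1,j=1: stock 157.3800 → up 203.0202 (V=189.6800), down 102.2970 (V=133.2900). Price 149.9134; hedge Δ=0.5599, bond B=61.8040.
  t=0,j=0: stock 122.0000 → up 157.3800 (V=149.9134), down 79.3000 (V=105.5343). Price 118.4982; hedge Δ=0.5684, bond B=49.1559.
Root portfolio cost Δ·122+B reproduces V0=118.4982.

(0,0): Delta=0.5684 Bond=49.1559
(1,0): Delta=0.7320 Bond=47.4874
(1,1): Delta=0.5599 Bond=61.8040
V0=118.4982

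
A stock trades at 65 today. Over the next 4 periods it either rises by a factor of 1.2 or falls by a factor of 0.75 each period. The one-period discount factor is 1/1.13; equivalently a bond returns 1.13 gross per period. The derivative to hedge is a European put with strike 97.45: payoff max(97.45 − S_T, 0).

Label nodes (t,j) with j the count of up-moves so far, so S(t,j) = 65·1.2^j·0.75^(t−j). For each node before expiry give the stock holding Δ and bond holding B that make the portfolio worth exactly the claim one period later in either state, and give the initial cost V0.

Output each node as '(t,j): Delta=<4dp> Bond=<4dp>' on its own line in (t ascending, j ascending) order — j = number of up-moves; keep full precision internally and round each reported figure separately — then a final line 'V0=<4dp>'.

(0,0): Delta=-0.4673 Bond=36.7878
(1,0): Delta=-1.0000 Bond=67.5377
(1,1): Delta=-0.4060 Bond=36.7867
(2,0): Delta=-1.0000 Bond=76.3176
(2,1): Delta=-1.0000 Bond=76.3176
(2,2): Delta=-0.3376 Bond=35.1679
(3,0): Delta=-1.0000 Bond=86.2389
(3,1): Delta=-1.0000 Bond=86.2389
(3,2): Delta=-1.0000 Bond=86.2389
(3,3): Delta=-0.2614 Bond=31.1740
V0=6.4112

No-arbitrage ⇒ martingale measure with p* = (R−d)/(u−d) = 0.8444.
Terminal payoffs: V(4,0)=76.8836, V(4,1)=64.5438, V(4,2)=44.8000, V(4,3)=13.2100, V(4,4)=0.0000
  t=3,j=0: stock 27.4219 → up 32.9062 (V=64.5438), down 20.5664 (V=76.8836). Price 58.8171; hedge Δ=-1.0000, bond B=86.2389.
  t=3,j=1: stock 43.8750 → up 52.6500 (V=44.8000), down 32.9062 (V=64.5438). Price 42.3639; hedge Δ=-1.0000, bond B=86.2389.
  t=3,j=2: stock 70.2000 → up 84.2400 (V=13.2100), down 52.6500 (V=44.8000). Price 16.0389; hedge Δ=-1.0000, bond B=86.2389.
  t=3,j=3: stock 112.3200 → up 134.7840 (V=0.0000), down 84.2400 (V=13.2100). Price 1.8185; hedge Δ=-0.2614, bond B=31.1740.
  t=2,j=0: stock 36.5625 → up 43.8750 (V=42.3639), down 27.4219 (V=58.8171). Price 39.7551; hedge Δ=-1.0000, bond B=76.3176.
  t=2,j=1: stock 58.5000 → up 70.2000 (V=16.0389), down 43.8750 (V=42.3639). Price 17.8176; hedge Δ=-1.0000, bond B=76.3176.
  t=2,j=2: stock 93.6000 → up 112.3200 (V=1.8185), down 70.2000 (V=16.0389). Price 3.5669; hedge Δ=-0.3376, bond B=35.1679.
  t=1,j=0: stock 48.7500 → up 58.5000 (V=17.8176), down 36.5625 (V=39.7551). Price 18.7877; hedge Δ=-1.0000, bond B=67.5377.
  t=1,j=1: stock 78.0000 → up 93.6000 (V=3.5669), down 58.5000 (V=17.8176). Price 5.1183; hedge Δ=-0.4060, bond B=36.7867.
  t=0,j=0: stock 65.0000 → up 78.0000 (V=5.1183), down 48.7500 (V=18.7877). Price 6.4112; hedge Δ=-0.4673, bond B=36.7878.
The time-0 hedge costs 6.4112, which is the no-arbitrage price.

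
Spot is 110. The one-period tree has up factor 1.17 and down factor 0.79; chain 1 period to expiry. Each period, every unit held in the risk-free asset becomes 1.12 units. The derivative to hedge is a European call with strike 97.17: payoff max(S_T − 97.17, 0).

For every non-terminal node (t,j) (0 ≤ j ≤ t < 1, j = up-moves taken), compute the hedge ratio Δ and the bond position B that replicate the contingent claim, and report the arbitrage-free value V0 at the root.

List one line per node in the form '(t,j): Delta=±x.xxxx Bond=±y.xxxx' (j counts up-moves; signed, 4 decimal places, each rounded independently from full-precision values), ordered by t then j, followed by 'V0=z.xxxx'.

(0,0): Delta=0.7543 Bond=-58.5261
V0=24.4476

Since d<R<u, set p* = (R−d)/(u−d) = 0.8684; price each node as the discounted p*-expectation of its children.
Terminal values V(1,·): V(1,0)=0.0000, V(1,1)=31.5300
(0,0): S=110.0000. Δ = (V_up−V_dn)/(S_up−S_dn) = (31.5300−0.0000)/(128.7000−86.9000) = 0.7543. V = [p*·31.5300 + (1−p*)·0.0000]/1.12 = 24.4476. B = V − Δ·S = -58.5261.
The time-0 hedge costs 24.4476, which is the no-arbitrage price.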